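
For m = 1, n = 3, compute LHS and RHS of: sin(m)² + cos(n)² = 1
LHS = sin(1)² + cos(3)² ≈ 1.688
RHS = 1

LHS ≠ RHS (they differ by about 0.6882), so the equation does not hold here.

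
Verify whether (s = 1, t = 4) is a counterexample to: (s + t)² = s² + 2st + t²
No

Substituting s = 1, t = 4:
LHS = (1 + 4)² = 25
RHS = 1² + 2·1·4 + 4² = 25

The sides agree, so this pair does not disprove the claim.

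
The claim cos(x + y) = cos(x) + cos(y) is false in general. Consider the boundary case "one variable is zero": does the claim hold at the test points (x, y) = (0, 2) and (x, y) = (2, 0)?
At (0, 2): LHS = cos(2) ≈ -0.4161 ≠ RHS = cos(2) + 1 ≈ 0.5839
At (2, 0): LHS = cos(2) ≈ -0.4161 ≠ RHS = cos(2) + 1 ≈ 0.5839

Answer: No, fails at both test points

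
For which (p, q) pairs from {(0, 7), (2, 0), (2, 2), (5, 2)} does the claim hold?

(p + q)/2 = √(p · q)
(2, 2)

Testing each pair:
(0, 7): LHS = 7/2, RHS = 0 → fails
(2, 0): LHS = 1, RHS = 0 → fails
(2, 2): LHS = 2, RHS = 2 → holds
(5, 2): LHS = 7/2, RHS = √(10) ≈ 3.162 → fails

1 of 4 pairs satisfies the claim.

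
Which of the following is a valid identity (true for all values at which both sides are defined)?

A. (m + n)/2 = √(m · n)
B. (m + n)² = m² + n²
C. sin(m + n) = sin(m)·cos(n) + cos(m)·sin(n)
A: fails at (2, 5) — LHS = 7/2, RHS = √(10) ≈ 3.162.
B: fails at (1, 2) — LHS = 9, RHS = 5.
C: holds — e.g. at (6, 7), both sides equal sin(13) ≈ 0.4202.

Answer: C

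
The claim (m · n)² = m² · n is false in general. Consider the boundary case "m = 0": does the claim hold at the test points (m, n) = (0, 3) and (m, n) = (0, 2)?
At (0, 3): LHS = 0, RHS = 0 → equal
At (0, 2): LHS = 0, RHS = 0 → equal

So the claim does hold at both of these boundary points, even though it is not an identity.

Answer: Yes, holds at both test points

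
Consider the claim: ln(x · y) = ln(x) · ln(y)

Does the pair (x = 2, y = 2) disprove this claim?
Yes

Substituting x = 2, y = 2:
LHS = ln(2 · 2) = ln(4) ≈ 1.386
RHS = ln(2) · ln(2) = ln(2)² ≈ 0.4805

Since LHS ≠ RHS, this pair disproves the claim.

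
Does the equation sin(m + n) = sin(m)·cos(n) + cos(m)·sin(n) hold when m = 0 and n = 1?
Holds

Substituting m = 0, n = 1:

LHS = sin(0 + 1) = sin(1) ≈ 0.8415
RHS = sin(0)·cos(1) + cos(0)·sin(1) = sin(1) ≈ 0.8415

LHS = RHS, so the equation holds at this point.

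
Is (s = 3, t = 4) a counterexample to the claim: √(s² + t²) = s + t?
Yes

Substituting s = 3, t = 4:
LHS = √(3² + 4²) = 5
RHS = 3 + 4 = 7

Since LHS ≠ RHS, this pair disproves the claim.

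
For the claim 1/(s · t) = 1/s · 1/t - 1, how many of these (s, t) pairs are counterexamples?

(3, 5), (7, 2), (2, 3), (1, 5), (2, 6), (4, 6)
Testing each pair:
(3, 5): LHS = 1/15, RHS = -14/15 → counterexample
(7, 2): LHS = 1/14, RHS = -13/14 → counterexample
(2, 3): LHS = 1/6, RHS = -5/6 → counterexample
(1, 5): LHS = 1/5, RHS = -4/5 → counterexample
(2, 6): LHS = 1/12, RHS = -11/12 → counterexample
(4, 6): LHS = 1/24, RHS = -23/24 → counterexample

That makes 6 counterexamples.

Answer: 6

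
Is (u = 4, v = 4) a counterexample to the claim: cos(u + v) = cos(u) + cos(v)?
Substituting u = 4, v = 4:
LHS = cos(4 + 4) = cos(8) ≈ -0.1455
RHS = cos(4) + cos(4) = 2·cos(4) ≈ -1.307

Since LHS ≠ RHS, this pair disproves the claim.

Answer: Yes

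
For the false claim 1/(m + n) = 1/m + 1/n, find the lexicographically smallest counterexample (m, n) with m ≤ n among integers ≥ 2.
Substituting (2, 2) into the claim:
LHS = 1/(2 + 2) = 1/4
RHS = 1/2 + 1/2 = 1

Since LHS ≠ RHS, this pair disproves the claim, and no lexicographically smaller pair (m ≤ n, integers ≥ 2) does.

For instance (4, 6) is also a counterexample (LHS = 1/10, RHS = 5/12), but it's lexicographically larger.

Answer: (m, n) = (2, 2)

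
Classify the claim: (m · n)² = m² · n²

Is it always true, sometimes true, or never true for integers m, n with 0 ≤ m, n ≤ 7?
The identity holds for every pair in the range. For instance at (m, n) = (0, 4): both sides equal 0.

Answer: Always true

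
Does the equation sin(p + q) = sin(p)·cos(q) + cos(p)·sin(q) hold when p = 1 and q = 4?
Holds

Substituting p = 1, q = 4:

LHS = sin(1 + 4) = sin(5) ≈ -0.9589
RHS = sin(1)·cos(4) + cos(1)·sin(4) = sin(1)·cos(4) + sin(4)·cos(1) ≈ -0.9589

LHS = RHS, so the equation holds at this point.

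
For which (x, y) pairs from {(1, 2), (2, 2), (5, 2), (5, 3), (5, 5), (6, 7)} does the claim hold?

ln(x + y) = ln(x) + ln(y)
Testing each pair:
(1, 2): LHS = ln(3) ≈ 1.099, RHS = ln(2) ≈ 0.6931 → fails
(2, 2): LHS = ln(4) ≈ 1.386, RHS = 2·ln(2) ≈ 1.386 → holds
(5, 2): LHS = ln(7) ≈ 1.946, RHS = ln(2) + ln(5) ≈ 2.303 → fails
(5, 3): LHS = ln(8) ≈ 2.079, RHS = ln(3) + ln(5) ≈ 2.708 → fails
(5, 5): LHS = ln(10) ≈ 2.303, RHS = 2·ln(5) ≈ 3.219 → fails
(6, 7): LHS = ln(13) ≈ 2.565, RHS = ln(6) + ln(7) ≈ 3.738 → fails

1 of 6 pairs satisfies the claim.

Answer: (2, 2)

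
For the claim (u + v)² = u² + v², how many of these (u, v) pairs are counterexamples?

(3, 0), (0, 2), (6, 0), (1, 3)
Testing each pair:
(3, 0): LHS = 9, RHS = 9 → satisfies claim
(0, 2): LHS = 4, RHS = 4 → satisfies claim
(6, 0): LHS = 36, RHS = 36 → satisfies claim
(1, 3): LHS = 16, RHS = 10 → counterexample

That makes 1 counterexample.

Answer: 1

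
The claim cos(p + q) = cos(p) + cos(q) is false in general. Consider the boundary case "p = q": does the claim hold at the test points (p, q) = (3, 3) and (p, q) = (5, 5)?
No, fails at both test points

At (3, 3): LHS = cos(6) ≈ 0.9602 ≠ RHS = 2·cos(3) ≈ -1.98
At (5, 5): LHS = cos(10) ≈ -0.8391 ≠ RHS = 2·cos(5) ≈ 0.5673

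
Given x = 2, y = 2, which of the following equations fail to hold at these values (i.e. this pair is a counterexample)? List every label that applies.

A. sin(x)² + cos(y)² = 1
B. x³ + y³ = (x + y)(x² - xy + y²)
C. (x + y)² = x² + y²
Evaluating each claim at the given values:
A. LHS = cos(2)² + sin(2)² = 1, RHS = 1 → holds here (LHS = RHS)
B. LHS = 16, RHS = 16 → holds here (LHS = RHS)
C. LHS = 16, RHS = 8 → fails here (LHS ≠ RHS)

Answer: C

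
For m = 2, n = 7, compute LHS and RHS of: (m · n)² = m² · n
LHS = (2 · 7)² = 196
RHS = 2² · 7 = 28

LHS ≠ RHS, so the equation does not hold here.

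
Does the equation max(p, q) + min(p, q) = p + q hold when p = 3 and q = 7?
Substituting p = 3, q = 7:

LHS = max(3, 7) + min(3, 7) = 10
RHS = 3 + 7 = 10

LHS = RHS, so the equation holds at this point.

Answer: Holds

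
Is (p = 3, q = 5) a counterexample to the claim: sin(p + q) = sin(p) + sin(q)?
Yes

Substituting p = 3, q = 5:
LHS = sin(3 + 5) = sin(8) ≈ 0.9894
RHS = sin(3) + sin(5) ≈ -0.8178

Since LHS ≠ RHS, this pair disproves the claim.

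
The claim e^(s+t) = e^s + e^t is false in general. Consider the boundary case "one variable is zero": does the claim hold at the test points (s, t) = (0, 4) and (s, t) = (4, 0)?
No, fails at both test points

At (0, 4): LHS = e^4 ≈ 54.6 ≠ RHS = 1 + e^4 ≈ 55.6
At (4, 0): LHS = e^4 ≈ 54.6 ≠ RHS = 1 + e^4 ≈ 55.6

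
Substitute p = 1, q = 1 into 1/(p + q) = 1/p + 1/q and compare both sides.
LHS = 1/(1 + 1) = 1/2
RHS = 1/1 + 1/1 = 2

LHS ≠ RHS, so the equation does not hold here.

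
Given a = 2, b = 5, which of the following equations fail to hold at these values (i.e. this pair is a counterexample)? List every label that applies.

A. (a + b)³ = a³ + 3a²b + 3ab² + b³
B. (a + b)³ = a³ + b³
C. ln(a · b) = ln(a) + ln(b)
B

Evaluating each claim at the given values:
A. LHS = 343, RHS = 343 → holds here (LHS = RHS)
B. LHS = 343, RHS = 133 → fails here (LHS ≠ RHS)
C. LHS = ln(10) ≈ 2.303, RHS = ln(2) + ln(5) ≈ 2.303 → holds here (LHS = RHS)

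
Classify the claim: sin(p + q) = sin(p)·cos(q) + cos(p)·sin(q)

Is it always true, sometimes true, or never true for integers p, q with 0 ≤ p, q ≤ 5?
Always true

The identity holds for every pair in the range. For instance at (p, q) = (5, 0): both sides equal sin(5) ≈ -0.9589.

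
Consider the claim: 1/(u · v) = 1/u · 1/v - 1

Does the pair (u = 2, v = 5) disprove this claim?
Substituting u = 2, v = 5:
LHS = 1/(2 · 5) = 1/10
RHS = 1/2 · 1/5 - 1 = -9/10

Since LHS ≠ RHS, this pair disproves the claim.

Answer: Yes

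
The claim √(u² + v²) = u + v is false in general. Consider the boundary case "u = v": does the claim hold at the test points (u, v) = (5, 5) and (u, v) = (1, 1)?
At (5, 5): LHS = 5·√(2) ≈ 7.071 ≠ RHS = 10
At (1, 1): LHS = √(2) ≈ 1.414 ≠ RHS = 2

Answer: No, fails at both test points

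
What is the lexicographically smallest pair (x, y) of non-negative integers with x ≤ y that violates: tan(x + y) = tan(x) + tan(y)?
Substituting (1, 1) into the claim:
LHS = tan(1 + 1) = tan(2) ≈ -2.185
RHS = tan(1) + tan(1) = 2·tan(1) ≈ 3.115

Since LHS ≠ RHS, this pair disproves the claim, and no lexicographically smaller pair (x ≤ y, non-negative integers) does.

For instance (2, 6) is also a counterexample (LHS = tan(8) ≈ -6.8, RHS = tan(2) + tan(6) ≈ -2.476), but it's lexicographically larger.

Answer: (x, y) = (1, 1)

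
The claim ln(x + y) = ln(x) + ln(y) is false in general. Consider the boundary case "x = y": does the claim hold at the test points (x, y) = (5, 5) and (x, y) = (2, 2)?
At (5, 5): LHS = ln(10) ≈ 2.303 ≠ RHS = 2·ln(5) ≈ 3.219
At (2, 2): LHS = ln(4) ≈ 1.386, RHS = 2·ln(2) ≈ 1.386 → equal

Answer: Only at (2, 2)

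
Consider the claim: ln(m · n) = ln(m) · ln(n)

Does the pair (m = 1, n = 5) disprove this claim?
Substituting m = 1, n = 5:
LHS = ln(1 · 5) = ln(5) ≈ 1.609
RHS = ln(1) · ln(5) = 0

Since LHS ≠ RHS, this pair disproves the claim.

Answer: Yes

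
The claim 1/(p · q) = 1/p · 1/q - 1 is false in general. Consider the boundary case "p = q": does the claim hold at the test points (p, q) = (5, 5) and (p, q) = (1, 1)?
At (5, 5): LHS = 1/25 ≠ RHS = -24/25
At (1, 1): LHS = 1 ≠ RHS = 0

Answer: No, fails at both test points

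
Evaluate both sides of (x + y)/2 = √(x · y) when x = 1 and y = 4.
LHS = (1 + 4)/2 = 5/2
RHS = √(1 · 4) = 2

LHS ≠ RHS, so the equation does not hold here.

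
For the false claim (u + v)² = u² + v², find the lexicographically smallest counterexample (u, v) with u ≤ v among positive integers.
Substituting (1, 1) into the claim:
LHS = (1 + 1)² = 4
RHS = 1² + 1² = 2

Since LHS ≠ RHS, this pair disproves the claim, and no lexicographically smaller pair (u ≤ v, positive integers) does.

For instance (3, 6) is also a counterexample (LHS = 81, RHS = 45), but it's lexicographically larger.

Answer: (u, v) = (1, 1)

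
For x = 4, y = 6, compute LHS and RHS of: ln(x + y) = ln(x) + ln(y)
LHS = ln(4 + 6) = ln(10) ≈ 2.303
RHS = ln(4) + ln(6) ≈ 3.178

LHS ≠ RHS (they differ by about 0.8755), so the equation does not hold here.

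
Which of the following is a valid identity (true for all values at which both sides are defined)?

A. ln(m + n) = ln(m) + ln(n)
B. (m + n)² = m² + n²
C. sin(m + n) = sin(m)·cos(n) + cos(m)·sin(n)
C

A: fails at (1, 2) — LHS = ln(3) ≈ 1.099, RHS = ln(2) ≈ 0.6931.
B: fails at (5, 5) — LHS = 100, RHS = 50.
C: holds — e.g. at (3, 7), both sides equal sin(10) ≈ -0.544.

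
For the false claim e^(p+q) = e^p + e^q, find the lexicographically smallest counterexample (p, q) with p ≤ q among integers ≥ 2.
Substituting (2, 2) into the claim:
LHS = e^(2+2) = e^4 ≈ 54.6
RHS = e^2 + e^2 = 2·e^2 ≈ 14.78

Since LHS ≠ RHS, this pair disproves the claim, and no lexicographically smaller pair (p ≤ q, integers ≥ 2) does.

For instance (5, 5) is also a counterexample (LHS = e^10 ≈ 22026.5, RHS = 2·e^5 ≈ 296.8), but it's lexicographically larger.

Answer: (p, q) = (2, 2)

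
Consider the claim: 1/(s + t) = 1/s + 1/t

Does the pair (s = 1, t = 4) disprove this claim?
Yes

Substituting s = 1, t = 4:
LHS = 1/(1 + 4) = 1/5
RHS = 1/1 + 1/4 = 5/4

Since LHS ≠ RHS, this pair disproves the claim.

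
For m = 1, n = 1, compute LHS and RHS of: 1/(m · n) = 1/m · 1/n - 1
LHS = 1/(1 · 1) = 1
RHS = 1/1 · 1/1 - 1 = 0

LHS ≠ RHS, so the equation does not hold here.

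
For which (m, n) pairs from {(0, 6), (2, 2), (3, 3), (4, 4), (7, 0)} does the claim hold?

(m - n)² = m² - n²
Testing each pair:
(0, 6): LHS = 36, RHS = -36 → fails
(2, 2): LHS = 0, RHS = 0 → holds
(3, 3): LHS = 0, RHS = 0 → holds
(4, 4): LHS = 0, RHS = 0 → holds
(7, 0): LHS = 49, RHS = 49 → holds

4 of 5 pairs satisfy the claim.

Answer: (2, 2), (3, 3), (4, 4), (7, 0)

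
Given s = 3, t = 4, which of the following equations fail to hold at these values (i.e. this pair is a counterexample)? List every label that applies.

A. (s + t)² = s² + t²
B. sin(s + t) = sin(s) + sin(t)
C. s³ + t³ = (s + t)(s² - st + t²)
Evaluating each claim at the given values:
A. LHS = 49, RHS = 25 → fails here (LHS ≠ RHS)
B. LHS = sin(7) ≈ 0.657, RHS = sin(4) + sin(3) ≈ -0.6157 → fails here (LHS ≠ RHS)
C. LHS = 91, RHS = 91 → holds here (LHS = RHS)

Answer: A, B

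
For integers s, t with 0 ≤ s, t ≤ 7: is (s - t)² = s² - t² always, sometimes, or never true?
It holds at (s, t) = (7, 0) (both sides equal 49), but fails at (s, t) = (0, 2) (LHS = 4, RHS = -4).

Answer: Sometimes true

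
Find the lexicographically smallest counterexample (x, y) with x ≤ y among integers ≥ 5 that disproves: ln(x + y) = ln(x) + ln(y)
Substituting (5, 5) into the claim:
LHS = ln(5 + 5) = ln(10) ≈ 2.303
RHS = ln(5) + ln(5) = 2·ln(5) ≈ 3.219

Since LHS ≠ RHS, this pair disproves the claim, and no lexicographically smaller pair (x ≤ y, integers ≥ 5) does.

For instance (7, 12) is also a counterexample (LHS = ln(19) ≈ 2.944, RHS = ln(7) + ln(12) ≈ 4.431), but it's lexicographically larger.

Answer: (x, y) = (5, 5)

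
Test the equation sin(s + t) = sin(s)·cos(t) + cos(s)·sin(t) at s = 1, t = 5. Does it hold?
Holds

Substituting s = 1, t = 5:

LHS = sin(1 + 5) = sin(6) ≈ -0.2794
RHS = sin(1)·cos(5) + cos(1)·sin(5) = sin(5)·cos(1) + sin(1)·cos(5) ≈ -0.2794

LHS = RHS, so the equation holds at this point.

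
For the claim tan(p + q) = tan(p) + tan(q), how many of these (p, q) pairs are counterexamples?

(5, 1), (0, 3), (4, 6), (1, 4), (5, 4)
4

Testing each pair:
(5, 1): LHS = tan(6) ≈ -0.291, RHS = tan(5) + tan(1) ≈ -1.823 → counterexample
(0, 3): LHS = tan(3) ≈ -0.1425, RHS = tan(3) ≈ -0.1425 → satisfies claim
(4, 6): LHS = tan(10) ≈ 0.6484, RHS = tan(6) + tan(4) ≈ 0.8668 → counterexample
(1, 4): LHS = tan(5) ≈ -3.381, RHS = tan(4) + tan(1) ≈ 2.715 → counterexample
(5, 4): LHS = tan(9) ≈ -0.4523, RHS = tan(5) + tan(4) ≈ -2.223 → counterexample

That makes 4 counterexamples.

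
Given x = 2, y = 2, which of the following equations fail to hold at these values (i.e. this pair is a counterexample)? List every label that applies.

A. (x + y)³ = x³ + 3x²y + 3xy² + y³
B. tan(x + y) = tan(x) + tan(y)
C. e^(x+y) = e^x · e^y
Evaluating each claim at the given values:
A. LHS = 64, RHS = 64 → holds here (LHS = RHS)
B. LHS = tan(4) ≈ 1.158, RHS = 2·tan(2) ≈ -4.37 → fails here (LHS ≠ RHS)
C. LHS = e^4 ≈ 54.6, RHS = e^4 ≈ 54.6 → holds here (LHS = RHS)

Answer: B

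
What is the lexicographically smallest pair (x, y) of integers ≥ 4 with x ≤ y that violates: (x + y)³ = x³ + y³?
Substituting (4, 4) into the claim:
LHS = (4 + 4)³ = 512
RHS = 4³ + 4³ = 128

Since LHS ≠ RHS, this pair disproves the claim, and no lexicographically smaller pair (x ≤ y, integers ≥ 4) does.

For instance (5, 7) is also a counterexample (LHS = 1728, RHS = 468), but it's lexicographically larger.

Answer: (x, y) = (4, 4)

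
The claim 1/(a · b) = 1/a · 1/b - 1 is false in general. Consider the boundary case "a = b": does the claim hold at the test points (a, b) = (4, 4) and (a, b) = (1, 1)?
No, fails at both test points

At (4, 4): LHS = 1/16 ≠ RHS = -15/16
At (1, 1): LHS = 1 ≠ RHS = 0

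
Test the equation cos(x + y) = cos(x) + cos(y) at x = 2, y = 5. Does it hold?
Substituting x = 2, y = 5:

LHS = cos(2 + 5) = cos(7) ≈ 0.7539
RHS = cos(2) + cos(5) ≈ -0.1325

LHS ≠ RHS, so the equation does not hold at this point.

Answer: Fails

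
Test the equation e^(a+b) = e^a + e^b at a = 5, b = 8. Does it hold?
Substituting a = 5, b = 8:

LHS = e^(5+8) = e^13 ≈ 442413.4
RHS = e^5 + e^8 ≈ 3129

LHS ≠ RHS, so the equation does not hold at this point.

Answer: Fails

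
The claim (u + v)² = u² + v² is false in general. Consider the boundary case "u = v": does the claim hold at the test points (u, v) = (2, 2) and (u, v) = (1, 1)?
No, fails at both test points

At (2, 2): LHS = 16 ≠ RHS = 8
At (1, 1): LHS = 4 ≠ RHS = 2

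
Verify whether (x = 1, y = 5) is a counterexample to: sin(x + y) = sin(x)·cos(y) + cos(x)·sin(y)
No

Substituting x = 1, y = 5:
LHS = sin(1 + 5) = sin(6) ≈ -0.2794
RHS = sin(1)·cos(5) + cos(1)·sin(5) = sin(5)·cos(1) + sin(1)·cos(5) ≈ -0.2794

The sides agree, so this pair does not disprove the claim.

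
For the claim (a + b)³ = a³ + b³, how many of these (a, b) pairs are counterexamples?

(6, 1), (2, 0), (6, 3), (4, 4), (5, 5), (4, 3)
Testing each pair:
(6, 1): LHS = 343, RHS = 217 → counterexample
(2, 0): LHS = 8, RHS = 8 → satisfies claim
(6, 3): LHS = 729, RHS = 243 → counterexample
(4, 4): LHS = 512, RHS = 128 → counterexample
(5, 5): LHS = 1000, RHS = 250 → counterexample
(4, 3): LHS = 343, RHS = 91 → counterexample

That makes 5 counterexamples.

Answer: 5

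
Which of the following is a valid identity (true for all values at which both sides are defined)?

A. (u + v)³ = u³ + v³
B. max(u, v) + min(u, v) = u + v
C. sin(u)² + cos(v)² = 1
B

A: fails at (1, 4) — LHS = 125, RHS = 65.
B: holds — e.g. at (3, 7), both sides equal 10.
C: fails at (4, 6) — LHS = sin(4)² + cos(6)² ≈ 1.495, RHS = 1.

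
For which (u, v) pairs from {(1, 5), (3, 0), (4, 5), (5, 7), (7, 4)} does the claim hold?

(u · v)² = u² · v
(3, 0)

Testing each pair:
(1, 5): LHS = 25, RHS = 5 → fails
(3, 0): LHS = 0, RHS = 0 → holds
(4, 5): LHS = 400, RHS = 80 → fails
(5, 7): LHS = 1225, RHS = 175 → fails
(7, 4): LHS = 784, RHS = 196 → fails

1 of 5 pairs satisfies the claim.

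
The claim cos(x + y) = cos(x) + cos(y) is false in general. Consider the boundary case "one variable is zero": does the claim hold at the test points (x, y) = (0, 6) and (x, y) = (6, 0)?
At (0, 6): LHS = cos(6) ≈ 0.9602 ≠ RHS = cos(6) + 1 ≈ 1.96
At (6, 0): LHS = cos(6) ≈ 0.9602 ≠ RHS = cos(6) + 1 ≈ 1.96

Answer: No, fails at both test points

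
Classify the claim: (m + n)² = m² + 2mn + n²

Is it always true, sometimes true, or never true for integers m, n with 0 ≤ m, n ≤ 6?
The identity holds for every pair in the range. For instance at (m, n) = (3, 4): both sides equal 49.

Answer: Always true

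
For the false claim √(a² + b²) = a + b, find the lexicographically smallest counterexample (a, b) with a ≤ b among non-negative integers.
(a, b) = (1, 1)

At (0, 2): both sides equal 2, so it holds there.
At (0, 4): both sides equal 4, so it holds there.

Substituting (1, 1) into the claim:
LHS = √(1² + 1²) = √(2) ≈ 1.414
RHS = 1 + 1 = 2

Since LHS ≠ RHS, this pair disproves the claim, and no lexicographically smaller pair (a ≤ b, non-negative integers) does.

For instance (2, 7) is also a counterexample (LHS = √(53) ≈ 7.28, RHS = 9), but it's lexicographically larger.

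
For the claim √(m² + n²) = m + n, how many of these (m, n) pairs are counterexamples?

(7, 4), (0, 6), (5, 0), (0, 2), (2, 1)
2

Testing each pair:
(7, 4): LHS = √(65) ≈ 8.062, RHS = 11 → counterexample
(0, 6): LHS = 6, RHS = 6 → satisfies claim
(5, 0): LHS = 5, RHS = 5 → satisfies claim
(0, 2): LHS = 2, RHS = 2 → satisfies claim
(2, 1): LHS = √(5) ≈ 2.236, RHS = 3 → counterexample

That makes 2 counterexamples.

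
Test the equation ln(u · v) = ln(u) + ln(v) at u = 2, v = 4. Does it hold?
Holds

Substituting u = 2, v = 4:

LHS = ln(2 · 4) = ln(8) ≈ 2.079
RHS = ln(2) + ln(4) ≈ 2.079

LHS = RHS, so the equation holds at this point.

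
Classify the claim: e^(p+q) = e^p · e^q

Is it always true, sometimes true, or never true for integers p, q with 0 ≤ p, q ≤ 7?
Always true

The identity holds for every pair in the range. For instance at (p, q) = (6, 3): both sides equal e^9 ≈ 8103.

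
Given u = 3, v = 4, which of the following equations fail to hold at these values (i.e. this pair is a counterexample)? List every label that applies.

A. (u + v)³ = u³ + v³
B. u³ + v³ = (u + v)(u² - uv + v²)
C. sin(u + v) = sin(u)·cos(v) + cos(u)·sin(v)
Evaluating each claim at the given values:
A. LHS = 343, RHS = 91 → fails here (LHS ≠ RHS)
B. LHS = 91, RHS = 91 → holds here (LHS = RHS)
C. LHS = sin(7) ≈ 0.657, RHS = sin(3)·cos(4) + sin(4)·cos(3) ≈ 0.657 → holds here (LHS = RHS)

Answer: A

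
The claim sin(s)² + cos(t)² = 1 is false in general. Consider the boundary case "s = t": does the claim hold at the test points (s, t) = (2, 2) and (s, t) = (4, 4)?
At (2, 2): LHS = cos(2)² + sin(2)² = 1, RHS = 1 → equal
At (4, 4): LHS = cos(4)² + sin(4)² = 1, RHS = 1 → equal

So the claim does hold at both of these boundary points, even though it is not an identity.

Answer: Yes, holds at both test points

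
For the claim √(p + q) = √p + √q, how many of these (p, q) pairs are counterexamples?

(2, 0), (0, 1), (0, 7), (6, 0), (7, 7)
1

Testing each pair:
(2, 0): LHS = √(2) ≈ 1.414, RHS = √(2) ≈ 1.414 → satisfies claim
(0, 1): LHS = 1, RHS = 1 → satisfies claim
(0, 7): LHS = √(7) ≈ 2.646, RHS = √(7) ≈ 2.646 → satisfies claim
(6, 0): LHS = √(6) ≈ 2.449, RHS = √(6) ≈ 2.449 → satisfies claim
(7, 7): LHS = √(14) ≈ 3.742, RHS = 2·√(7) ≈ 5.292 → counterexample

That makes 1 counterexample.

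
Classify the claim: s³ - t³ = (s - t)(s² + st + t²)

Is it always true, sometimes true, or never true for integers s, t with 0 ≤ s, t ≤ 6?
Always true

The identity holds for every pair in the range. For instance at (s, t) = (3, 0): both sides equal 27.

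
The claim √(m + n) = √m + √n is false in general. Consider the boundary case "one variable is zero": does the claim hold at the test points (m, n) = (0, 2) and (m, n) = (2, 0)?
At (0, 2): LHS = √(2) ≈ 1.414, RHS = √(2) ≈ 1.414 → equal
At (2, 0): LHS = √(2) ≈ 1.414, RHS = √(2) ≈ 1.414 → equal

So the claim does hold at both of these boundary points, even though it is not an identity.

Answer: Yes, holds at both test points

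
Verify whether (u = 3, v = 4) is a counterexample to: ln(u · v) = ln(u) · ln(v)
Yes

Substituting u = 3, v = 4:
LHS = ln(3 · 4) = ln(12) ≈ 2.485
RHS = ln(3) · ln(4) ≈ 1.523

Since LHS ≠ RHS, this pair disproves the claim.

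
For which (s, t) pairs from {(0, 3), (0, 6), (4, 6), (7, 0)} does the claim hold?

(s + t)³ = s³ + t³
Testing each pair:
(0, 3): LHS = 27, RHS = 27 → holds
(0, 6): LHS = 216, RHS = 216 → holds
(4, 6): LHS = 1000, RHS = 280 → fails
(7, 0): LHS = 343, RHS = 343 → holds

3 of 4 pairs satisfy the claim.

Answer: (0, 3), (0, 6), (7, 0)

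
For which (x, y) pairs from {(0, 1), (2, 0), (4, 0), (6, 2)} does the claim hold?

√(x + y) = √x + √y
Testing each pair:
(0, 1): LHS = 1, RHS = 1 → holds
(2, 0): LHS = √(2) ≈ 1.414, RHS = √(2) ≈ 1.414 → holds
(4, 0): LHS = 2, RHS = 2 → holds
(6, 2): LHS = 2·√(2) ≈ 2.828, RHS = √(2) + √(6) ≈ 3.864 → fails

3 of 4 pairs satisfy the claim.

Answer: (0, 1), (2, 0), (4, 0)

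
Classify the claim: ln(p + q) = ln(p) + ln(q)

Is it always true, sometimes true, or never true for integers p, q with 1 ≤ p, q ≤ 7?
Sometimes true

It holds at (p, q) = (2, 2) (both sides equal ln(4) ≈ 1.386), but fails at (p, q) = (5, 7) (LHS = ln(12) ≈ 2.485, RHS = ln(5) + ln(7) ≈ 3.555).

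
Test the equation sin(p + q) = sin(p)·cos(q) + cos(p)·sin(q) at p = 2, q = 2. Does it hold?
Holds

Substituting p = 2, q = 2:

LHS = sin(2 + 2) = sin(4) ≈ -0.7568
RHS = sin(2)·cos(2) + cos(2)·sin(2) = 2·sin(2)·cos(2) ≈ -0.7568

LHS = RHS, so the equation holds at this point.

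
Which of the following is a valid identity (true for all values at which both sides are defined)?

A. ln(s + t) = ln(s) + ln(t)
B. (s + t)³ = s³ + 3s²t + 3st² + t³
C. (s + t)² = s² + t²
B

A: fails at (2, 5) — LHS = ln(7) ≈ 1.946, RHS = ln(2) + ln(5) ≈ 2.303.
B: holds — e.g. at (2, 2), both sides equal 64.
C: fails at (1, 2) — LHS = 9, RHS = 5.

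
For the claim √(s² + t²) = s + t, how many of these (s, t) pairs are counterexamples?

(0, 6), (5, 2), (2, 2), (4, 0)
Testing each pair:
(0, 6): LHS = 6, RHS = 6 → satisfies claim
(5, 2): LHS = √(29) ≈ 5.385, RHS = 7 → counterexample
(2, 2): LHS = 2·√(2) ≈ 2.828, RHS = 4 → counterexample
(4, 0): LHS = 4, RHS = 4 → satisfies claim

That makes 2 counterexamples.

Answer: 2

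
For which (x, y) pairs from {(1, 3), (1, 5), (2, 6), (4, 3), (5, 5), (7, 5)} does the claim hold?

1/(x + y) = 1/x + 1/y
None

Testing each pair:
(1, 3): LHS = 1/4, RHS = 4/3 → fails
(1, 5): LHS = 1/6, RHS = 6/5 → fails
(2, 6): LHS = 1/8, RHS = 2/3 → fails
(4, 3): LHS = 1/7, RHS = 7/12 → fails
(5, 5): LHS = 1/10, RHS = 2/5 → fails
(7, 5): LHS = 1/12, RHS = 12/35 → fails

No pair satisfies the claim.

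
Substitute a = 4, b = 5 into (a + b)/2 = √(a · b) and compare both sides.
LHS = (4 + 5)/2 = 9/2
RHS = √(4 · 5) = 2·√(5) ≈ 4.472

LHS ≠ RHS (they differ by about 0.02786), so the equation does not hold here.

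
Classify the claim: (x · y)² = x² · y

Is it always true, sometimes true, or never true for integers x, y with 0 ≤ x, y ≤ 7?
Sometimes true

It holds at (x, y) = (3, 0) (both sides equal 0), but fails at (x, y) = (4, 3) (LHS = 144, RHS = 48).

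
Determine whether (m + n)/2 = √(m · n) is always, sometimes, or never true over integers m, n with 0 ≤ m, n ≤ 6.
It holds at (m, n) = (4, 4) (both sides equal 4), but fails at (m, n) = (6, 0) (LHS = 3, RHS = 0).

Answer: Sometimes true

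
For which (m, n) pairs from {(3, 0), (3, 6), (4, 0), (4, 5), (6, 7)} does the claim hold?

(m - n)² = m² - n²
Testing each pair:
(3, 0): LHS = 9, RHS = 9 → holds
(3, 6): LHS = 9, RHS = -27 → fails
(4, 0): LHS = 16, RHS = 16 → holds
(4, 5): LHS = 1, RHS = -9 → fails
(6, 7): LHS = 1, RHS = -13 → fails

2 of 5 pairs satisfy the claim.

Answer: (3, 0), (4, 0)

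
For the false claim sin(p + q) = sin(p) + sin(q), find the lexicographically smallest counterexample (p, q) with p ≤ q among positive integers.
(p, q) = (1, 1)

Substituting (1, 1) into the claim:
LHS = sin(1 + 1) = sin(2) ≈ 0.9093
RHS = sin(1) + sin(1) = 2·sin(1) ≈ 1.683

Since LHS ≠ RHS, this pair disproves the claim, and no lexicographically smaller pair (p ≤ q, positive integers) does.

For instance (2, 5) is also a counterexample (LHS = sin(7) ≈ 0.657, RHS = sin(5) + sin(2) ≈ -0.04963), but it's lexicographically larger.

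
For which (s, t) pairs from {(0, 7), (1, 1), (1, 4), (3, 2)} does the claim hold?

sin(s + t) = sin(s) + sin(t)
(0, 7)

Testing each pair:
(0, 7): LHS = sin(7) ≈ 0.657, RHS = sin(7) ≈ 0.657 → holds
(1, 1): LHS = sin(2) ≈ 0.9093, RHS = 2·sin(1) ≈ 1.683 → fails
(1, 4): LHS = sin(5) ≈ -0.9589, RHS = sin(4) + sin(1) ≈ 0.08467 → fails
(3, 2): LHS = sin(5) ≈ -0.9589, RHS = sin(3) + sin(2) ≈ 1.05 → fails

1 of 4 pairs satisfies the claim.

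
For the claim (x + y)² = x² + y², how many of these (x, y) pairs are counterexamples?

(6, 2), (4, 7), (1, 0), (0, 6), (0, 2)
2

Testing each pair:
(6, 2): LHS = 64, RHS = 40 → counterexample
(4, 7): LHS = 121, RHS = 65 → counterexample
(1, 0): LHS = 1, RHS = 1 → satisfies claim
(0, 6): LHS = 36, RHS = 36 → satisfies claim
(0, 2): LHS = 4, RHS = 4 → satisfies claim

That makes 2 counterexamples.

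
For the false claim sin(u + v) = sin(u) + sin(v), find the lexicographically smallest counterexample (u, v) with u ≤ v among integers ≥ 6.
(u, v) = (6, 6)

Substituting (6, 6) into the claim:
LHS = sin(6 + 6) = sin(12) ≈ -0.5366
RHS = sin(6) + sin(6) = 2·sin(6) ≈ -0.5588

Since LHS ≠ RHS, this pair disproves the claim, and no lexicographically smaller pair (u ≤ v, integers ≥ 6) does.

For instance (12, 12) is also a counterexample (LHS = sin(24) ≈ -0.9056, RHS = 2·sin(12) ≈ -1.073), but it's lexicographically larger.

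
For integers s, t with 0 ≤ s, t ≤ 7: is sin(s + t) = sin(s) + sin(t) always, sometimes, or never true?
Sometimes true

It holds at (s, t) = (0, 4) (both sides equal sin(4) ≈ -0.7568), but fails at (s, t) = (7, 4) (LHS = sin(11) ≈ -1, RHS = sin(4) + sin(7) ≈ -0.09982).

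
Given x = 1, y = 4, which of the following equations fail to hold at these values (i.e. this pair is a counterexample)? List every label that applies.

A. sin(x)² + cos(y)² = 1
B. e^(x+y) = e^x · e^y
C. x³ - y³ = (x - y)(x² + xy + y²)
A

Evaluating each claim at the given values:
A. LHS = cos(4)² + sin(1)² ≈ 1.135, RHS = 1 → fails here (LHS ≠ RHS)
B. LHS = e^5 ≈ 148.4, RHS = e^5 ≈ 148.4 → holds here (LHS = RHS)
C. LHS = -63, RHS = -63 → holds here (LHS = RHS)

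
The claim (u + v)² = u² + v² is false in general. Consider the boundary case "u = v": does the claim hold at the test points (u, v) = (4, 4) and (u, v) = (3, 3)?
At (4, 4): LHS = 64 ≠ RHS = 32
At (3, 3): LHS = 36 ≠ RHS = 18

Answer: No, fails at both test points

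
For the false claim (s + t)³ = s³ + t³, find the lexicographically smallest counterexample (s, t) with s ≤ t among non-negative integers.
(s, t) = (1, 1)

Substituting (1, 1) into the claim:
LHS = (1 + 1)³ = 8
RHS = 1³ + 1³ = 2

Since LHS ≠ RHS, this pair disproves the claim, and no lexicographically smaller pair (s ≤ t, non-negative integers) does.

For instance (1, 5) is also a counterexample (LHS = 216, RHS = 126), but it's lexicographically larger.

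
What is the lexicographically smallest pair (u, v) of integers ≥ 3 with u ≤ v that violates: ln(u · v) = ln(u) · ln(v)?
(u, v) = (3, 3)

Substituting (3, 3) into the claim:
LHS = ln(3 · 3) = ln(9) ≈ 2.197
RHS = ln(3) · ln(3) = ln(3)² ≈ 1.207

Since LHS ≠ RHS, this pair disproves the claim, and no lexicographically smaller pair (u ≤ v, integers ≥ 3) does.

For instance (6, 9) is also a counterexample (LHS = ln(54) ≈ 3.989, RHS = ln(6)·ln(9) ≈ 3.937), but it's lexicographically larger.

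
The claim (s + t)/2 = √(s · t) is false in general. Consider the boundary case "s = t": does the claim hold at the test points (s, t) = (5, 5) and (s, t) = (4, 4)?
At (5, 5): LHS = 5, RHS = 5 → equal
At (4, 4): LHS = 4, RHS = 4 → equal

So the claim does hold at both of these boundary points, even though it is not an identity.

Answer: Yes, holds at both test points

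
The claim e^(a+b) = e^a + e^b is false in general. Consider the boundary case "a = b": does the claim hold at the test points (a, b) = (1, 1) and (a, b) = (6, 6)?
At (1, 1): LHS = e^2 ≈ 7.389 ≠ RHS = 2·e ≈ 5.437
At (6, 6): LHS = e^12 ≈ 162754.8 ≠ RHS = 2·e^6 ≈ 806.9

Answer: No, fails at both test points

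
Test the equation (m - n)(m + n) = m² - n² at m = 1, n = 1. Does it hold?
Substituting m = 1, n = 1:

LHS = (1 - 1)(1 + 1) = 0
RHS = 1² - 1² = 0

LHS = RHS, so the equation holds at this point.

Answer: Holds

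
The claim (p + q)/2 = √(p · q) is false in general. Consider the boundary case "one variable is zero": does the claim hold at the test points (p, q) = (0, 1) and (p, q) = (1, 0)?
No, fails at both test points

At (0, 1): LHS = 1/2 ≠ RHS = 0
At (1, 0): LHS = 1/2 ≠ RHS = 0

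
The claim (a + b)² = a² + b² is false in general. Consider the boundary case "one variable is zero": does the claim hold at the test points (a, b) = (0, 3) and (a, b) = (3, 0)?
At (0, 3): LHS = 9, RHS = 9 → equal
At (3, 0): LHS = 9, RHS = 9 → equal

So the claim does hold at both of these boundary points, even though it is not an identity.

Answer: Yes, holds at both test points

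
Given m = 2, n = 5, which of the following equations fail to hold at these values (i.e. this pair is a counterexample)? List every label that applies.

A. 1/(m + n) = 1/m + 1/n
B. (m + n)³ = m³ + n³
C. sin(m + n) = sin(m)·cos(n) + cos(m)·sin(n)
Evaluating each claim at the given values:
A. LHS = 1/7, RHS = 7/10 → fails here (LHS ≠ RHS)
B. LHS = 343, RHS = 133 → fails here (LHS ≠ RHS)
C. LHS = sin(7) ≈ 0.657, RHS = sin(2)·cos(5) + sin(5)·cos(2) ≈ 0.657 → holds here (LHS = RHS)

Answer: A, B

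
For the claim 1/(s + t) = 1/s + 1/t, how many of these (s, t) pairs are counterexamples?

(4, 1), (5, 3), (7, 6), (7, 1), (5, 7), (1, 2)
6

Testing each pair:
(4, 1): LHS = 1/5, RHS = 5/4 → counterexample
(5, 3): LHS = 1/8, RHS = 8/15 → counterexample
(7, 6): LHS = 1/13, RHS = 13/42 → counterexample
(7, 1): LHS = 1/8, RHS = 8/7 → counterexample
(5, 7): LHS = 1/12, RHS = 12/35 → counterexample
(1, 2): LHS = 1/3, RHS = 3/2 → counterexample

That makes 6 counterexamples.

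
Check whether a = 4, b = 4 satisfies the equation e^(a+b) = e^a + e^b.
Substituting a = 4, b = 4:

LHS = e^(4+4) = e^8 ≈ 2981
RHS = e^4 + e^4 = 2·e^4 ≈ 109.2

LHS ≠ RHS, so the equation does not hold at this point.

Answer: Fails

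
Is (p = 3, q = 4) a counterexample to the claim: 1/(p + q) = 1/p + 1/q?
Substituting p = 3, q = 4:
LHS = 1/(3 + 4) = 1/7
RHS = 1/3 + 1/4 = 7/12

Since LHS ≠ RHS, this pair disproves the claim.

Answer: Yes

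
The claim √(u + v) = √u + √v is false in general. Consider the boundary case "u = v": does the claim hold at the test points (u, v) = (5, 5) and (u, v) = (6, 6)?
At (5, 5): LHS = √(10) ≈ 3.162 ≠ RHS = 2·√(5) ≈ 4.472
At (6, 6): LHS = 2·√(3) ≈ 3.464 ≠ RHS = 2·√(6) ≈ 4.899

Answer: No, fails at both test points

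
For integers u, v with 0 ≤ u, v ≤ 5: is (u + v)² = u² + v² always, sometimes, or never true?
It holds at (u, v) = (0, 1) (both sides equal 1), but fails at (u, v) = (4, 4) (LHS = 64, RHS = 32).

Answer: Sometimes true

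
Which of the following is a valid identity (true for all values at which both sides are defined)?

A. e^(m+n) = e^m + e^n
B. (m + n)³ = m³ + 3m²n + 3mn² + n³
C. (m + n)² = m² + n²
B

A: fails at (1, 2) — LHS = e^3 ≈ 20.09, RHS = e + e^2 ≈ 10.11.
B: holds — e.g. at (3, 7), both sides equal 1000.
C: fails at (2, 4) — LHS = 36, RHS = 20.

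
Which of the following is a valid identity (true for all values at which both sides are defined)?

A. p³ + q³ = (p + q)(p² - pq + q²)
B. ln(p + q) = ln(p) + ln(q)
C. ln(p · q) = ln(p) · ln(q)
A: holds — e.g. at (1, 2), both sides equal 9.
B: fails at (1, 4) — LHS = ln(5) ≈ 1.609, RHS = ln(4) ≈ 1.386.
C: fails at (2, 3) — LHS = ln(6) ≈ 1.792, RHS = ln(2)·ln(3) ≈ 0.7615.

Answer: A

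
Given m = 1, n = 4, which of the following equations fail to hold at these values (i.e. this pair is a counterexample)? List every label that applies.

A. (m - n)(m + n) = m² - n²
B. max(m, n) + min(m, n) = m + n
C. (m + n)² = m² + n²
C

Evaluating each claim at the given values:
A. LHS = -15, RHS = -15 → holds here (LHS = RHS)
B. LHS = 5, RHS = 5 → holds here (LHS = RHS)
C. LHS = 25, RHS = 17 → fails here (LHS ≠ RHS)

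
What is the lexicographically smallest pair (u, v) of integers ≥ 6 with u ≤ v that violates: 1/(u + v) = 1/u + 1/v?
Substituting (6, 6) into the claim:
LHS = 1/(6 + 6) = 1/12
RHS = 1/6 + 1/6 = 1/3

Since LHS ≠ RHS, this pair disproves the claim, and no lexicographically smaller pair (u ≤ v, integers ≥ 6) does.

For instance (6, 13) is also a counterexample (LHS = 1/19, RHS = 19/78), but it's lexicographically larger.

Answer: (u, v) = (6, 6)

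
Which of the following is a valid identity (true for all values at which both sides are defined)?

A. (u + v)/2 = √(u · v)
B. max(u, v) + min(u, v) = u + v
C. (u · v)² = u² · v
A: fails at (2, 4) — LHS = 3, RHS = 2·√(2) ≈ 2.828.
B: holds — e.g. at (4, 6), both sides equal 10.
C: fails at (4, 6) — LHS = 576, RHS = 96.

Answer: B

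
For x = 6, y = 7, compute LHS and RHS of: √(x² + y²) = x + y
LHS = √(6² + 7²) = √(85) ≈ 9.22
RHS = 6 + 7 = 13

LHS ≠ RHS (they differ by about 3.78), so the equation does not hold here.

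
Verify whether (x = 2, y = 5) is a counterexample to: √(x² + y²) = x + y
Substituting x = 2, y = 5:
LHS = √(2² + 5²) = √(29) ≈ 5.385
RHS = 2 + 5 = 7

Since LHS ≠ RHS, this pair disproves the claim.

Answer: Yes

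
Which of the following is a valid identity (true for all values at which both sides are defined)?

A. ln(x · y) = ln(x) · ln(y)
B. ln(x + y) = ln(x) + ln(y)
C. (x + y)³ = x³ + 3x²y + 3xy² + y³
A: fails at (6, 7) — LHS = ln(42) ≈ 3.738, RHS = ln(6)·ln(7) ≈ 3.487.
B: fails at (5, 5) — LHS = ln(10) ≈ 2.303, RHS = 2·ln(5) ≈ 3.219.
C: holds — e.g. at (0, 1), both sides equal 1.

Answer: C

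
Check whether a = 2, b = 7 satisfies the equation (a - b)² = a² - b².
Substituting a = 2, b = 7:

LHS = (2 - 7)² = 25
RHS = 2² - 7² = -45

LHS ≠ RHS, so the equation does not hold at this point.

Answer: Fails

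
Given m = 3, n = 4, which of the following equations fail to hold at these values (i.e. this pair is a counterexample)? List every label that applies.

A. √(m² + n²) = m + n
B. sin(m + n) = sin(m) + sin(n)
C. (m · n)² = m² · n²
Evaluating each claim at the given values:
A. LHS = 5, RHS = 7 → fails here (LHS ≠ RHS)
B. LHS = sin(7) ≈ 0.657, RHS = sin(4) + sin(3) ≈ -0.6157 → fails here (LHS ≠ RHS)
C. LHS = 144, RHS = 144 → holds here (LHS = RHS)

Answer: A, B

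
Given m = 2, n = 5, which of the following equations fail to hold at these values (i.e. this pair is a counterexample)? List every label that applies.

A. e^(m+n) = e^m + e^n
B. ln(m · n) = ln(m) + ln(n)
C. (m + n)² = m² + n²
A, C

Evaluating each claim at the given values:
A. LHS = e^7 ≈ 1097, RHS = e^2 + e^5 ≈ 155.8 → fails here (LHS ≠ RHS)
B. LHS = ln(10) ≈ 2.303, RHS = ln(2) + ln(5) ≈ 2.303 → holds here (LHS = RHS)
C. LHS = 49, RHS = 29 → fails here (LHS ≠ RHS)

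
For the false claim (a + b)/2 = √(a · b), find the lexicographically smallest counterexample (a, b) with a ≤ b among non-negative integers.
At (0, 0): both sides equal 0, so it holds there.

Substituting (0, 1) into the claim:
LHS = (0 + 1)/2 = 1/2
RHS = √(0 · 1) = 0

Since LHS ≠ RHS, this pair disproves the claim, and no lexicographically smaller pair (a ≤ b, non-negative integers) does.

For instance (4, 7) is also a counterexample (LHS = 11/2, RHS = 2·√(7) ≈ 5.292), but it's lexicographically larger.

Answer: (a, b) = (0, 1)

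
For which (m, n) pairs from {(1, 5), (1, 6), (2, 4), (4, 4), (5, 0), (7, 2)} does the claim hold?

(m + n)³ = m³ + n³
Testing each pair:
(1, 5): LHS = 216, RHS = 126 → fails
(1, 6): LHS = 343, RHS = 217 → fails
(2, 4): LHS = 216, RHS = 72 → fails
(4, 4): LHS = 512, RHS = 128 → fails
(5, 0): LHS = 125, RHS = 125 → holds
(7, 2): LHS = 729, RHS = 351 → fails

1 of 6 pairs satisfies the claim.

Answer: (5, 0)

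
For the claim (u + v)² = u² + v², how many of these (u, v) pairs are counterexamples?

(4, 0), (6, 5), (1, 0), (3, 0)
1

Testing each pair:
(4, 0): LHS = 16, RHS = 16 → satisfies claim
(6, 5): LHS = 121, RHS = 61 → counterexample
(1, 0): LHS = 1, RHS = 1 → satisfies claim
(3, 0): LHS = 9, RHS = 9 → satisfies claim

That makes 1 counterexample.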